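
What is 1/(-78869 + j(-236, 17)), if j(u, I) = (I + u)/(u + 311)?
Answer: -25/1971798 ≈ -1.2679e-5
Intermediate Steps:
j(u, I) = (I + u)/(311 + u)
1/(-78869 + j(-236, 17)) = 1/(-78869 + (17 - 236)/(311 - 236)) = 1/(-78869 - 219/75) = 1/(-78869 + (1/75)*(-219)) = 1/(-78869 - 73/25) = 1/(-1971798/25) = -25/1971798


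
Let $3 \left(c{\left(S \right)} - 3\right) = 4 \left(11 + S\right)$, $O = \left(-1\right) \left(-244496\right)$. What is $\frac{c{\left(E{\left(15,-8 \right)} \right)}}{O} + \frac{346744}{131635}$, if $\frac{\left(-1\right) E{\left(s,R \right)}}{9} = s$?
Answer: $\frac{36324065261}{13793241840} \approx 2.6335$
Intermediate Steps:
$E{\left(s,R \right)} = - 9 s$
$O = 244496$
$c{\left(S \right)} = \frac{53}{3} + \frac{4 S}{3}$ ($c{\left(S \right)} = 3 + \frac{4 \left(11 + S\right)}{3} = 3 + \frac{44 + 4 S}{3} = 3 + \left(\frac{44}{3} + \frac{4 S}{3}\right) = \frac{53}{3} + \frac{4 S}{3}$)
$\frac{c{\left(E{\left(15,-8 \right)} \right)}}{O} + \frac{346744}{131635} = \frac{\frac{53}{3} + \frac{4 \left(\left(-9\right) 15\right)}{3}}{244496} + \frac{346744}{131635} = \left(\frac{53}{3} + \frac{4}{3} \left(-135\right)\right) \frac{1}{244496} + 346744 \cdot \frac{1}{131635} = \left(\frac{53}{3} - 180\right) \frac{1}{244496} + \frac{346744}{131635} = \left(- \frac{487}{3}\right) \frac{1}{244496} + \frac{346744}{131635} = - \frac{487}{733488} + \frac{346744}{131635} = \frac{36324065261}{13793241840}$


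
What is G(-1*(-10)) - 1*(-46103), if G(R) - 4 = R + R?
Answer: 46127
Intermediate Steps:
G(R) = 4 + 2*R (G(R) = 4 + (R + R) = 4 + 2*R)
G(-1*(-10)) - 1*(-46103) = (4 + 2*(-1*(-10))) - 1*(-46103) = (4 + 2*10) + 46103 = (4 + 20) + 46103 = 24 + 46103 = 46127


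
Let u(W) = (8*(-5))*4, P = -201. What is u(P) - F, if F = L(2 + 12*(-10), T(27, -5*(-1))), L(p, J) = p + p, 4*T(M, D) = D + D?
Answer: 76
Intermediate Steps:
T(M, D) = D/2 (T(M, D) = (D + D)/4 = (2*D)/4 = D/2)
L(p, J) = 2*p
u(W) = -160 (u(W) = -40*4 = -160)
F = -236 (F = 2*(2 + 12*(-10)) = 2*(2 - 120) = 2*(-118) = -236)
u(P) - F = -160 - 1*(-236) = -160 + 236 = 76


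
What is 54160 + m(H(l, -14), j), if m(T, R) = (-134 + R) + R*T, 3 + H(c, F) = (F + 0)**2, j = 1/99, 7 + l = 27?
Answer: 5348768/99 ≈ 54028.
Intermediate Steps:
l = 20 (l = -7 + 27 = 20)
j = 1/99 ≈ 0.010101
H(c, F) = -3 + F**2 (H(c, F) = -3 + (F + 0)**2 = -3 + F**2)
m(T, R) = -134 + R + R*T
54160 + m(H(l, -14), j) = 54160 + (-134 + 1/99 + (-3 + (-14)**2)/99) = 54160 + (-134 + 1/99 + (-3 + 196)/99) = 54160 + (-134 + 1/99 + (1/99)*193) = 54160 + (-134 + 1/99 + 193/99) = 54160 - 13072/99 = 5348768/99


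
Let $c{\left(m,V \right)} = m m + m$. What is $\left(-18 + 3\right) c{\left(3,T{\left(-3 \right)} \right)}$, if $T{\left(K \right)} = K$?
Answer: $-180$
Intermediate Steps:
$c{\left(m,V \right)} = m + m^{2}$ ($c{\left(m,V \right)} = m^{2} + m = m + m^{2}$)
$\left(-18 + 3\right) c{\left(3,T{\left(-3 \right)} \right)} = \left(-18 + 3\right) 3 \left(1 + 3\right) = - 15 \cdot 3 \cdot 4 = \left(-15\right) 12 = -180$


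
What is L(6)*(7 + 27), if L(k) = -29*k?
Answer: -5916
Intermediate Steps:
L(6)*(7 + 27) = (-29*6)*(7 + 27) = -174*34 = -5916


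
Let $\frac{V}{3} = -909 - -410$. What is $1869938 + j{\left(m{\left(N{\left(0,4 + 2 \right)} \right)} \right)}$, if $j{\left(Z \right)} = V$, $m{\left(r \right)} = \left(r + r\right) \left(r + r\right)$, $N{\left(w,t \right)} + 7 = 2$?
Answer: $1868441$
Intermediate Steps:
$N{\left(w,t \right)} = -5$ ($N{\left(w,t \right)} = -7 + 2 = -5$)
$m{\left(r \right)} = 4 r^{2}$ ($m{\left(r \right)} = 2 r 2 r = 4 r^{2}$)
$V = -1497$ ($V = 3 \left(-909 - -410\right) = 3 \left(-909 + 410\right) = 3 \left(-499\right) = -1497$)
$j{\left(Z \right)} = -1497$
$1869938 + j{\left(m{\left(N{\left(0,4 + 2 \right)} \right)} \right)} = 1869938 - 1497 = 1868441$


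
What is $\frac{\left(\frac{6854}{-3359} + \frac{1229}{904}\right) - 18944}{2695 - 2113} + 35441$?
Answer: $\frac{62576075517043}{1767263952} \approx 35408.0$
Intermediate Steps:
$\frac{\left(\frac{6854}{-3359} + \frac{1229}{904}\right) - 18944}{2695 - 2113} + 35441 = \frac{\left(6854 \left(- \frac{1}{3359}\right) + 1229 \cdot \frac{1}{904}\right) - 18944}{582} + 35441 = \left(\left(- \frac{6854}{3359} + \frac{1229}{904}\right) - 18944\right) \frac{1}{582} + 35441 = \left(- \frac{2067805}{3036536} - 18944\right) \frac{1}{582} + 35441 = \left(- \frac{57526205789}{3036536}\right) \frac{1}{582} + 35441 = - \frac{57526205789}{1767263952} + 35441 = \frac{62576075517043}{1767263952}$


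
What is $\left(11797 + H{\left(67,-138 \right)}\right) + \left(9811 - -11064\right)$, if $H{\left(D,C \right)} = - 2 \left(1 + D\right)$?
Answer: $32536$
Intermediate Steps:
$H{\left(D,C \right)} = -2 - 2 D$
$\left(11797 + H{\left(67,-138 \right)}\right) + \left(9811 - -11064\right) = \left(11797 - 136\right) + \left(9811 - -11064\right) = \left(11797 - 136\right) + \left(9811 + 11064\right) = \left(11797 - 136\right) + 20875 = 11661 + 20875 = 32536$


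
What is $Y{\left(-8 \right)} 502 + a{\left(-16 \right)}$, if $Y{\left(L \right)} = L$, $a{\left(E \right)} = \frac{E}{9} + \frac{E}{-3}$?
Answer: $- \frac{36112}{9} \approx -4012.4$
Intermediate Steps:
$a{\left(E \right)} = - \frac{2 E}{9}$ ($a{\left(E \right)} = E \frac{1}{9} + E \left(- \frac{1}{3}\right) = \frac{E}{9} - \frac{E}{3} = - \frac{2 E}{9}$)
$Y{\left(-8 \right)} 502 + a{\left(-16 \right)} = \left(-8\right) 502 - - \frac{32}{9} = -4016 + \frac{32}{9} = - \frac{36112}{9}$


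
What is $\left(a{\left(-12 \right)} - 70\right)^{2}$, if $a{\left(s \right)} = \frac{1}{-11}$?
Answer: $\frac{594441}{121} \approx 4912.7$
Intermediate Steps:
$a{\left(s \right)} = - \frac{1}{11}$
$\left(a{\left(-12 \right)} - 70\right)^{2} = \left(- \frac{1}{11} - 70\right)^{2} = \left(- \frac{771}{11}\right)^{2} = \frac{594441}{121}$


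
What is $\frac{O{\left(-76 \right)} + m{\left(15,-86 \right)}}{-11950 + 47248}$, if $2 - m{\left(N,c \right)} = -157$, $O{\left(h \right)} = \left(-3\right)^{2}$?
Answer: $\frac{28}{5883} \approx 0.0047595$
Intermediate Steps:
$O{\left(h \right)} = 9$
$m{\left(N,c \right)} = 159$ ($m{\left(N,c \right)} = 2 - -157 = 2 + 157 = 159$)
$\frac{O{\left(-76 \right)} + m{\left(15,-86 \right)}}{-11950 + 47248} = \frac{9 + 159}{-11950 + 47248} = \frac{168}{35298} = 168 \cdot \frac{1}{35298} = \frac{28}{5883}$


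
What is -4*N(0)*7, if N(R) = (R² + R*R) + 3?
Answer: -84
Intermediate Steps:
N(R) = 3 + 2*R² (N(R) = (R² + R²) + 3 = 2*R² + 3 = 3 + 2*R²)
-4*N(0)*7 = -4*(3 + 2*0²)*7 = -4*(3 + 2*0)*7 = -4*(3 + 0)*7 = -4*3*7 = -12*7 = -84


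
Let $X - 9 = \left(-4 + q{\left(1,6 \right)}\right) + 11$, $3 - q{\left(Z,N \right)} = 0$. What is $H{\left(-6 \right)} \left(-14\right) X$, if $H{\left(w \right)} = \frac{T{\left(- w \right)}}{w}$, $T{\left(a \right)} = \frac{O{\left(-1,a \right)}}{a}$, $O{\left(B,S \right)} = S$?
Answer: $\frac{133}{3} \approx 44.333$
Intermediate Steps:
$q{\left(Z,N \right)} = 3$ ($q{\left(Z,N \right)} = 3 - 0 = 3 + 0 = 3$)
$X = 19$ ($X = 9 + \left(\left(-4 + 3\right) + 11\right) = 9 + \left(-1 + 11\right) = 9 + 10 = 19$)
$T{\left(a \right)} = 1$ ($T{\left(a \right)} = \frac{a}{a} = 1$)
$H{\left(w \right)} = \frac{1}{w}$ ($H{\left(w \right)} = 1 \frac{1}{w} = \frac{1}{w}$)
$H{\left(-6 \right)} \left(-14\right) X = \frac{1}{-6} \left(-14\right) 19 = \left(- \frac{1}{6}\right) \left(-14\right) 19 = \frac{7}{3} \cdot 19 = \frac{133}{3}$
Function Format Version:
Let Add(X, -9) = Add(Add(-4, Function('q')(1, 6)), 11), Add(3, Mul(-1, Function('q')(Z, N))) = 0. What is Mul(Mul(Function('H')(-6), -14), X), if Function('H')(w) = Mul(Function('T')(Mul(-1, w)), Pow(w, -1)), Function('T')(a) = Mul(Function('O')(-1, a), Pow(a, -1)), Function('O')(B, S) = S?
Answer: Rational(133, 3) ≈ 44.333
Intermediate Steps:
Function('q')(Z, N) = 3 (Function('q')(Z, N) = Add(3, Mul(-1, 0)) = Add(3, 0) = 3)
X = 19 (X = Add(9, Add(Add(-4, 3), 11)) = Add(9, Add(-1, 11)) = Add(9, 10) = 19)
Function('T')(a) = 1 (Function('T')(a) = Mul(a, Pow(a, -1)) = 1)
Function('H')(w) = Pow(w, -1) (Function('H')(w) = Mul(1, Pow(w, -1)) = Pow(w, -1))
Mul(Mul(Function('H')(-6), -14), X) = Mul(Mul(Pow(-6, -1), -14), 19) = Mul(Mul(Rational(-1, 6), -14), 19) = Mul(Rational(7, 3), 19) = Rational(133, 3)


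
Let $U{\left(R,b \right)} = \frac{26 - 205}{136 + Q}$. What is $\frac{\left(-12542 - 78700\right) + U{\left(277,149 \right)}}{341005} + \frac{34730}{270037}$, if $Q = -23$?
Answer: $- \frac{289190505395}{2081097658381} \approx -0.13896$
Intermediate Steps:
$U{\left(R,b \right)} = - \frac{179}{113}$ ($U{\left(R,b \right)} = \frac{26 - 205}{136 - 23} = - \frac{179}{113}$)
$\frac{\left(-12542 - 78700\right) + U{\left(277,149 \right)}}{341005} + \frac{34730}{270037} = \frac{\left(-12542 - 78700\right) - \frac{179}{113}}{341005} + \frac{34730}{270037} = \left(-91242 - \frac{179}{113}\right) \frac{1}{341005} + 34730 \cdot \frac{1}{270037} = \left(- \frac{10310525}{113}\right) \frac{1}{341005} + \frac{34730}{270037} = - \frac{2062105}{7706713} + \frac{34730}{270037} = - \frac{289190505395}{2081097658381}$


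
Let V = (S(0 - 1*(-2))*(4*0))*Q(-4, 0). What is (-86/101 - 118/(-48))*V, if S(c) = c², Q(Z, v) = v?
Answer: 0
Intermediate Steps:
V = 0 (V = ((0 - 1*(-2))²*(4*0))*0 = ((0 + 2)²*0)*0 = (2²*0)*0 = (4*0)*0 = 0*0 = 0)
(-86/101 - 118/(-48))*V = (-86/101 - 118/(-48))*0 = (-86*1/101 - 118*(-1/48))*0 = (-86/101 + 59/24)*0 = (3895/2424)*0 = 0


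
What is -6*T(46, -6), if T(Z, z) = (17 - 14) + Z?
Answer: -294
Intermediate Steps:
T(Z, z) = 3 + Z
-6*T(46, -6) = -6*(3 + 46) = -6*49 = -294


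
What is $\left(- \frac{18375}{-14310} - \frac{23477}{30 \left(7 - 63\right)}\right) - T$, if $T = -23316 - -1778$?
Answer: $\frac{5757306403}{267120} \approx 21553.0$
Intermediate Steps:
$T = -21538$ ($T = -23316 + 1778 = -21538$)
$\left(- \frac{18375}{-14310} - \frac{23477}{30 \left(7 - 63\right)}\right) - T = \left(- \frac{18375}{-14310} - \frac{23477}{30 \left(7 - 63\right)}\right) - -21538 = \left(\left(-18375\right) \left(- \frac{1}{14310}\right) - \frac{23477}{30 \left(-56\right)}\right) + 21538 = \left(\frac{1225}{954} - \frac{23477}{-1680}\right) + 21538 = \left(\frac{1225}{954} - - \frac{23477}{1680}\right) + 21538 = \left(\frac{1225}{954} + \frac{23477}{1680}\right) + 21538 = \frac{4075843}{267120} + 21538 = \frac{5757306403}{267120}$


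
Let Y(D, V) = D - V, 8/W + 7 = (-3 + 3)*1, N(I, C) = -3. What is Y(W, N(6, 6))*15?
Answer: 195/7 ≈ 27.857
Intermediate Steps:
W = -8/7 (W = 8/(-7 + (-3 + 3)*1) = 8/(-7 + 0*1) = 8/(-7 + 0) = 8/(-7) = 8*(-1/7) = -8/7 ≈ -1.1429)
Y(W, N(6, 6))*15 = (-8/7 - 1*(-3))*15 = (-8/7 + 3)*15 = (13/7)*15 = 195/7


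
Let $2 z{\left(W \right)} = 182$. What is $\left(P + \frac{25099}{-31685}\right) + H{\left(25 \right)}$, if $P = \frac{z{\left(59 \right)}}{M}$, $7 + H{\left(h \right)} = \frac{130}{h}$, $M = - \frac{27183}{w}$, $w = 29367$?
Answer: $- \frac{2228397259}{22084445} \approx -100.9$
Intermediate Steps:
$z{\left(W \right)} = 91$ ($z{\left(W \right)} = \frac{1}{2} \cdot 182 = 91$)
$M = - \frac{697}{753}$ ($M = - \frac{27183}{29367} = \left(-27183\right) \frac{1}{29367} = - \frac{697}{753} \approx -0.92563$)
$H{\left(h \right)} = -7 + \frac{130}{h}$
$P = - \frac{68523}{697}$ ($P = \frac{91}{- \frac{697}{753}} = 91 \left(- \frac{753}{697}\right) = - \frac{68523}{697} \approx -98.311$)
$\left(P + \frac{25099}{-31685}\right) + H{\left(25 \right)} = \left(- \frac{68523}{697} + \frac{25099}{-31685}\right) - \left(7 - \frac{130}{25}\right) = \left(- \frac{68523}{697} + 25099 \left(- \frac{1}{31685}\right)\right) + \left(-7 + 130 \cdot \frac{1}{25}\right) = \left(- \frac{68523}{697} - \frac{25099}{31685}\right) + \left(-7 + \frac{26}{5}\right) = - \frac{2188645258}{22084445} - \frac{9}{5} = - \frac{2228397259}{22084445}$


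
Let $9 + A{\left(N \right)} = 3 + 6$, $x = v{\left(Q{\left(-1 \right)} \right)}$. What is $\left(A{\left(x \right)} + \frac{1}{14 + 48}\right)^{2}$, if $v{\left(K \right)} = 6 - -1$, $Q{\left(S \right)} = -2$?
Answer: $\frac{1}{3844} \approx 0.00026015$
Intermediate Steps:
$v{\left(K \right)} = 7$ ($v{\left(K \right)} = 6 + 1 = 7$)
$x = 7$
$A{\left(N \right)} = 0$ ($A{\left(N \right)} = -9 + \left(3 + 6\right) = -9 + 9 = 0$)
$\left(A{\left(x \right)} + \frac{1}{14 + 48}\right)^{2} = \left(0 + \frac{1}{14 + 48}\right)^{2} = \left(0 + \frac{1}{62}\right)^{2} = \left(\frac{1}{62}\right)^{2} = \frac{1}{3844}$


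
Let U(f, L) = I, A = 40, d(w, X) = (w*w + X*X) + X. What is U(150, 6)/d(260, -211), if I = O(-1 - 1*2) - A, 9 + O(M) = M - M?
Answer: -49/111910 ≈ -0.00043785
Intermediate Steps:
O(M) = -9 (O(M) = -9 + (M - M) = -9 + 0 = -9)
d(w, X) = X + X² + w² (d(w, X) = (w² + X²) + X = (X² + w²) + X = X + X² + w²)
I = -49 (I = -9 - 1*40 = -9 - 40 = -49)
U(f, L) = -49
U(150, 6)/d(260, -211) = -49/(-211 + (-211)² + 260²) = -49/(-211 + 44521 + 67600) = -49/111910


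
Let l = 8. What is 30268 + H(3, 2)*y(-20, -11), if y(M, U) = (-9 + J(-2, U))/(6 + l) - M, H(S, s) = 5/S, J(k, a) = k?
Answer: 1272601/42 ≈ 30300.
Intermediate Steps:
y(M, U) = -11/14 - M (y(M, U) = (-9 - 2)/(6 + 8) - M = -11/14 - M)
30268 + H(3, 2)*y(-20, -11) = 30268 + (5/3)*(-11/14 - 1*(-20)) = 30268 + (5*(⅓))*(-11/14 + 20) = 30268 + (5/3)*(269/14) = 30268 + 1345/42 = 1272601/42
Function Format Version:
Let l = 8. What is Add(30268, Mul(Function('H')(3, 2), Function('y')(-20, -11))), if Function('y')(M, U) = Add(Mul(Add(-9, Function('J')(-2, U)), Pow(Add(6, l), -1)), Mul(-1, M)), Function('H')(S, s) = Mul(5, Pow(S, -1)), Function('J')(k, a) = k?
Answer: Rational(1272601, 42) ≈ 30300.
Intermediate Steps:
Function('y')(M, U) = Add(Rational(-11, 14), Mul(-1, M)) (Function('y')(M, U) = Add(Mul(Add(-9, -2), Pow(Add(6, 8), -1)), Mul(-1, M)) = Add(Mul(-11, Pow(14, -1)), Mul(-1, M)) = Add(Mul(-11, Rational(1, 14)), Mul(-1, M)) = Add(Rational(-11, 14), Mul(-1, M)))
Add(30268, Mul(Function('H')(3, 2), Function('y')(-20, -11))) = Add(30268, Mul(Mul(5, Pow(3, -1)), Add(Rational(-11, 14), Mul(-1, -20)))) = Add(30268, Mul(Mul(5, Rational(1, 3)), Add(Rational(-11, 14), 20))) = Add(30268, Mul(Rational(5, 3), Rational(269, 14))) = Add(30268, Rational(1345, 42)) = Rational(1272601, 42)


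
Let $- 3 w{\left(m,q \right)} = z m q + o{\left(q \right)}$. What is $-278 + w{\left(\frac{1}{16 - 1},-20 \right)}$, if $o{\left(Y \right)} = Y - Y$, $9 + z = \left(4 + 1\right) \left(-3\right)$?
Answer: $- \frac{866}{3} \approx -288.67$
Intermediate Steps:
$z = -24$ ($z = -9 + \left(4 + 1\right) \left(-3\right) = -9 + 5 \left(-3\right) = -9 - 15 = -24$)
$o{\left(Y \right)} = 0$
$w{\left(m,q \right)} = 8 m q$ ($w{\left(m,q \right)} = - \frac{- 24 m q + 0}{3} = - \frac{\left(-24\right) m q}{3} = 8 m q$)
$-278 + w{\left(\frac{1}{16 - 1},-20 \right)} = -278 + 8 \frac{1}{16 - 1} \left(-20\right) = -278 + 8 \cdot \frac{1}{15} \left(-20\right) = -278 - \frac{32}{3} = - \frac{866}{3}$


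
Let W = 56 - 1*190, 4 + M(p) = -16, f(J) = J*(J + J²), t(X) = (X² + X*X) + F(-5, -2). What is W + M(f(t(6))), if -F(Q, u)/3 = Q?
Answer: -154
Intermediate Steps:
F(Q, u) = -3*Q
t(X) = 15 + 2*X² (t(X) = (X² + X*X) - 3*(-5) = (X² + X²) + 15 = 2*X² + 15 = 15 + 2*X²)
M(p) = -20 (M(p) = -4 - 16 = -20)
W = -134 (W = 56 - 190 = -134)
W + M(f(t(6))) = -134 - 20 = -154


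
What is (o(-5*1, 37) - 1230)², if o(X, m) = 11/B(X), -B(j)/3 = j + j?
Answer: 1360798321/900 ≈ 1.5120e+6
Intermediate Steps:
B(j) = -6*j (B(j) = -3*(j + j) = -6*j)
o(X, m) = -11/(6*X) (o(X, m) = 11/((-6*X)) = 11*(-1/(6*X)) = -11/(6*X))
(o(-5*1, 37) - 1230)² = (-11/(6*((-5*1))) - 1230)² = (-11/6/(-5) - 1230)² = (-11/6*(-⅕) - 1230)² = (11/30 - 1230)² = (-36889/30)² = 1360798321/900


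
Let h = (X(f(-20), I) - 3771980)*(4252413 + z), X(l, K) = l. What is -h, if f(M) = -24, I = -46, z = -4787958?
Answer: -2020077882180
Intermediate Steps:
h = 2020077882180 (h = (-24 - 3771980)*(4252413 - 4787958) = -3772004*(-535545) = 2020077882180)
-h = -1*2020077882180 = -2020077882180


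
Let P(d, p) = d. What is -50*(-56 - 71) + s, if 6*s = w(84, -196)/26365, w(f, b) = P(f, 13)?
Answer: 167417764/26365 ≈ 6350.0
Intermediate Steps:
w(f, b) = f
s = 14/26365 (s = (84/26365)/6 = (84*(1/26365))/6 = (⅙)*(84/26365) = 14/26365 ≈ 0.00053101)
-50*(-56 - 71) + s = -50*(-56 - 71) + 14/26365 = -50*(-127) + 14/26365 = 6350 + 14/26365 = 167417764/26365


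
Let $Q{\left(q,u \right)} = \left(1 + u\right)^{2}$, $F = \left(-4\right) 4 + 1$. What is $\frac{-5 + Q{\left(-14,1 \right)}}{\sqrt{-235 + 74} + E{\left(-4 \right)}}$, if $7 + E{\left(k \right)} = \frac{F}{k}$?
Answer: $\frac{52}{2745} + \frac{16 i \sqrt{161}}{2745} \approx 0.018944 + 0.073959 i$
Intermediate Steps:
$F = -15$ ($F = -16 + 1 = -15$)
$E{\left(k \right)} = -7 - \frac{15}{k}$
$\frac{-5 + Q{\left(-14,1 \right)}}{\sqrt{-235 + 74} + E{\left(-4 \right)}} = \frac{-5 + \left(1 + 1\right)^{2}}{\sqrt{-235 + 74} - \left(7 + \frac{15}{-4}\right)} = \frac{-5 + 2^{2}}{\sqrt{-161} - \frac{13}{4}} = \frac{-5 + 4}{i \sqrt{161} + \left(-7 + \frac{15}{4}\right)} = - \frac{1}{i \sqrt{161} - \frac{13}{4}} = - \frac{1}{- \frac{13}{4} + i \sqrt{161}}$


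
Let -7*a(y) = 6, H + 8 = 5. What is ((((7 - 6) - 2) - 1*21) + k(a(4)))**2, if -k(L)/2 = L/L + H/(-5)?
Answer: 15876/25 ≈ 635.04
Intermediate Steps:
H = -3 (H = -8 + 5 = -3)
a(y) = -6/7 (a(y) = -1/7*6 = -6/7)
k(L) = -16/5 (k(L) = -2*(L/L - 3/(-5)) = -2*(1 - 3*(-1/5)) = -2*(1 + 3/5) = -2*8/5 = -16/5)
((((7 - 6) - 2) - 1*21) + k(a(4)))**2 = ((((7 - 6) - 2) - 1*21) - 16/5)**2 = (((1 - 2) - 21) - 16/5)**2 = ((-1 - 21) - 16/5)**2 = (-22 - 16/5)**2 = (-126/5)**2 = 15876/25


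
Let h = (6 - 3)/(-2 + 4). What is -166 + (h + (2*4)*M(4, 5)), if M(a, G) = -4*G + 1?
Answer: -633/2 ≈ -316.50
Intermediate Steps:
M(a, G) = 1 - 4*G
h = 3/2 ≈ 1.5000
-166 + (h + (2*4)*M(4, 5)) = -166 + (3/2 + (2*4)*(1 - 4*5)) = -166 + (3/2 + 8*(1 - 20)) = -166 + (3/2 + 8*(-19)) = -166 + (3/2 - 152) = -166 - 301/2 = -633/2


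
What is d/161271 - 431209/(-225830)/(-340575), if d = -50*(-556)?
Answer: 5890042730147/34169927213250 ≈ 0.17237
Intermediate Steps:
d = 27800
d/161271 - 431209/(-225830)/(-340575) = 27800/161271 - 431209/(-225830)/(-340575) = 27800*(1/161271) - 431209*(-1/225830)*(-1/340575) = 27800/161271 + (431209/225830)*(-1/340575) = 27800/161271 - 431209/76912052250 = 5890042730147/34169927213250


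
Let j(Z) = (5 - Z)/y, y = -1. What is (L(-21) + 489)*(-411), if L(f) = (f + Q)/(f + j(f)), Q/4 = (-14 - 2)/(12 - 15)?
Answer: -9445876/47 ≈ -2.0098e+5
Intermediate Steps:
j(Z) = -5 + Z (j(Z) = (5 - Z)/(-1) = (5 - Z)*(-1) = -5 + Z)
Q = 64/3 (Q = 4*((-14 - 2)/(12 - 15)) = 4*(-16/(-3)) = 4*(-16*(-1/3)) = 4*(16/3) = 64/3 ≈ 21.333)
L(f) = (64/3 + f)/(-5 + 2*f) (L(f) = (f + 64/3)/(f + (-5 + f)) = (64/3 + f)/(-5 + 2*f))
(L(-21) + 489)*(-411) = ((64 + 3*(-21))/(3*(-5 + 2*(-21))) + 489)*(-411) = ((64 - 63)/(3*(-5 - 42)) + 489)*(-411) = ((1/3)*1/(-47) + 489)*(-411) = ((1/3)*(-1/47)*1 + 489)*(-411) = (-1/141 + 489)*(-411) = (68948/141)*(-411) = -9445876/47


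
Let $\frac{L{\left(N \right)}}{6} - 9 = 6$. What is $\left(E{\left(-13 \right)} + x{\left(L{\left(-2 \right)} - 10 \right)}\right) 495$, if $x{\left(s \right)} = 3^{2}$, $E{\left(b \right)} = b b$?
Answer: $88110$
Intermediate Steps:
$E{\left(b \right)} = b^{2}$
$L{\left(N \right)} = 90$ ($L{\left(N \right)} = 54 + 6 \cdot 6 = 54 + 36 = 90$)
$x{\left(s \right)} = 9$
$\left(E{\left(-13 \right)} + x{\left(L{\left(-2 \right)} - 10 \right)}\right) 495 = \left(\left(-13\right)^{2} + 9\right) 495 = \left(169 + 9\right) 495 = 178 \cdot 495 = 88110$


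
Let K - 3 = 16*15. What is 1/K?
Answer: 1/243 ≈ 0.0041152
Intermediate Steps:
K = 243 (K = 3 + 16*15 = 3 + 240 = 243)
1/K = 1/243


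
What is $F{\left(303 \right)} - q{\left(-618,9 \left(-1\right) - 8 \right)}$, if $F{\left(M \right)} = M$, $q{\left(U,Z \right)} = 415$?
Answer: $-112$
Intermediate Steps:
$F{\left(303 \right)} - q{\left(-618,9 \left(-1\right) - 8 \right)} = 303 - 415 = -112$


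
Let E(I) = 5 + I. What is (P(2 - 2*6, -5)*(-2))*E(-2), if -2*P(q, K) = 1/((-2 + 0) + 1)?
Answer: -3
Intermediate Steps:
P(q, K) = ½ (P(q, K) = -1/(2*((-2 + 0) + 1)) = -1/(2*(-2 + 1)) = -½/(-1) = -½*(-1) = ½)
(P(2 - 2*6, -5)*(-2))*E(-2) = ((½)*(-2))*(5 - 2) = -1*3 = -3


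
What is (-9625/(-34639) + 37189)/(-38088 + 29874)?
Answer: -58554518/12932943 ≈ -4.5275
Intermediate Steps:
(-9625/(-34639) + 37189)/(-38088 + 29874) = (-9625*(-1/34639) + 37189)/(-8214) = (875/3149 + 37189)*(-1/8214) = (117109036/3149)*(-1/8214) = -58554518/12932943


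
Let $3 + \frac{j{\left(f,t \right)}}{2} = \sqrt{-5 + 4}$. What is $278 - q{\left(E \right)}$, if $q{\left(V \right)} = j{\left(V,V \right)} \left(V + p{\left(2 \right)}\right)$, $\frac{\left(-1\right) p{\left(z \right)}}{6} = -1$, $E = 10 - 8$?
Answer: $326 - 16 i \approx 326.0 - 16.0 i$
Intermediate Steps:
$E = 2$
$p{\left(z \right)} = 6$ ($p{\left(z \right)} = \left(-6\right) \left(-1\right) = 6$)
$j{\left(f,t \right)} = -6 + 2 i$ ($j{\left(f,t \right)} = -6 + 2 \sqrt{-5 + 4} = -6 + 2 \sqrt{-1} = -6 + 2 i$)
$q{\left(V \right)} = \left(-6 + 2 i\right) \left(6 + V\right)$ ($q{\left(V \right)} = \left(-6 + 2 i\right) \left(V + 6\right) = \left(-6 + 2 i\right) \left(6 + V\right)$)
$278 - q{\left(E \right)} = 278 - - 2 \left(3 - i\right) \left(6 + 2\right) = 278 - \left(-2\right) \left(3 - i\right) 8 = 278 - \left(-48 + 16 i\right) = 278 + \left(48 - 16 i\right) = 326 - 16 i$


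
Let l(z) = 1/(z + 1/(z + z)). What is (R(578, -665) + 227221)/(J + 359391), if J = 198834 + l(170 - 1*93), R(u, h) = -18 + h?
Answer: 206654934/509230033 ≈ 0.40582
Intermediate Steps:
l(z) = 1/(z + 1/(2*z))
J = 2357972560/11859 (J = 198834 + 2*(170 - 1*93)/(1 + 2*(170 - 1*93)²) = 198834 + 2*(170 - 93)/(1 + 2*(170 - 93)²) = 198834 + 2*77/(1 + 2*77²) = 198834 + 2*77/(1 + 2*5929) = 198834 + 2*77/(1 + 11858) = 198834 + 2*77/11859 = 198834 + 2*77*(1/11859) = 198834 + 154/11859 = 2357972560/11859 ≈ 1.9883e+5)
(R(578, -665) + 227221)/(J + 359391) = ((-18 - 665) + 227221)/(2357972560/11859 + 359391) = (-683 + 227221)/(6619990429/11859) = 226538*(11859/6619990429) = 206654934/509230033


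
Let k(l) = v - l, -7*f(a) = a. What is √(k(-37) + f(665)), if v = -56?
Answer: I*√114 ≈ 10.677*I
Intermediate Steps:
f(a) = -a/7
k(l) = -56 - l
√(k(-37) + f(665)) = √((-56 - 1*(-37)) - ⅐*665) = √((-56 + 37) - 95) = √(-19 - 95) = √(-114) = I*√114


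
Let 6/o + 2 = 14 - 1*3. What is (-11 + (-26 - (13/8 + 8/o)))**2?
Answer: 164025/64 ≈ 2562.9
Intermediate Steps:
o = 2/3 (o = 6/(-2 + (14 - 1*3)) = 6/(-2 + (14 - 3)) = 6/(-2 + 11) = 6/9 = 6*(1/9) = 2/3 ≈ 0.66667)
(-11 + (-26 - (13/8 + 8/o)))**2 = (-11 + (-26 - (13/8 + 8/(2/3))))**2 = (-11 + (-26 - (13*(1/8) + 8*(3/2))))**2 = (-11 + (-26 - (13/8 + 12)))**2 = (-11 + (-26 - 1*109/8))**2 = (-11 + (-26 - 109/8))**2 = (-11 - 317/8)**2 = (-405/8)**2 = 164025/64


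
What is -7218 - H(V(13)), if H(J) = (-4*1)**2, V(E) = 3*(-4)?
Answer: -7234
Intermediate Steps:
V(E) = -12
H(J) = 16 (H(J) = (-4)**2 = 16)
-7218 - H(V(13)) = -7218 - 1*16 = -7218 - 16 = -7234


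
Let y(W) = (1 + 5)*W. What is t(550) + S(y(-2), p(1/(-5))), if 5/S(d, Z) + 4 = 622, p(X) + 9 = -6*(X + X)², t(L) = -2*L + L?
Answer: -339895/618 ≈ -549.99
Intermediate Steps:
y(W) = 6*W
t(L) = -L
p(X) = -9 - 24*X² (p(X) = -9 - 6*(X + X)² = -9 - 6*4*X² = -9 - 24*X²)
S(d, Z) = 5/618 (S(d, Z) = 5/(-4 + 622) = 5/618)
t(550) + S(y(-2), p(1/(-5))) = -1*550 + 5/618 = -550 + 5/618 = -339895/618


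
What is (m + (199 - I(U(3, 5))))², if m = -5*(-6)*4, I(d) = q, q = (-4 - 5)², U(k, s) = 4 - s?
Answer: 56644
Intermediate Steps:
q = 81 (q = (-9)² = 81)
I(d) = 81
m = 120 (m = 30*4 = 120)
(m + (199 - I(U(3, 5))))² = (120 + (199 - 1*81))² = (120 + (199 - 81))² = (120 + 118)² = 238² = 56644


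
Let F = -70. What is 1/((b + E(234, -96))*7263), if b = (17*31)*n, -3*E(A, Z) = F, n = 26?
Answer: 1/99687096 ≈ 1.0031e-8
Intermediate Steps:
E(A, Z) = 70/3 (E(A, Z) = -⅓*(-70) = 70/3)
b = 13702 (b = (17*31)*26 = 527*26 = 13702)
1/((b + E(234, -96))*7263) = 1/((13702 + 70/3)*7263) = (1/7263)/(41176/3) = (3/41176)*(1/7263) = 1/99687096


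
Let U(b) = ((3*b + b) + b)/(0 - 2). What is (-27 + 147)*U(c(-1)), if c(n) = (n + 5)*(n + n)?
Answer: 2400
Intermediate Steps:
c(n) = 2*n*(5 + n) (c(n) = (5 + n)*(2*n) = 2*n*(5 + n))
U(b) = -5*b/2 (U(b) = (4*b + b)/(-2) = (5*b)*(-1/2) = -5*b/2)
(-27 + 147)*U(c(-1)) = (-27 + 147)*(-5*(-1)*(5 - 1)) = 120*(-5*(-1)*4) = 120*(-5/2*(-8)) = 120*20 = 2400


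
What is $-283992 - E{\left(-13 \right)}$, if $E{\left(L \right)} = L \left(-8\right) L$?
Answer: $-282640$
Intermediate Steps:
$E{\left(L \right)} = - 8 L^{2}$ ($E{\left(L \right)} = - 8 L L = - 8 L^{2}$)
$-283992 - E{\left(-13 \right)} = -283992 - - 8 \left(-13\right)^{2} = -283992 - \left(-8\right) 169 = -283992 - -1352 = -283992 + 1352 = -282640$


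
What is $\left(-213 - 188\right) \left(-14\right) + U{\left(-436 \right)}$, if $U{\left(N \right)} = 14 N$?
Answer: $-490$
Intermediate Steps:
$\left(-213 - 188\right) \left(-14\right) + U{\left(-436 \right)} = \left(-213 - 188\right) \left(-14\right) + 14 \left(-436\right) = \left(-401\right) \left(-14\right) - 6104 = 5614 - 6104 = -490$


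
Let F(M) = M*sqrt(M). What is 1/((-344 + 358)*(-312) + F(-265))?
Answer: I/(-4368*I + 265*sqrt(265)) ≈ -0.0001159 + 0.00011446*I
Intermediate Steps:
F(M) = M**(3/2)
1/((-344 + 358)*(-312) + F(-265)) = 1/((-344 + 358)*(-312) + (-265)**(3/2)) = 1/(14*(-312) - 265*I*sqrt(265)) = 1/(-4368 - 265*I*sqrt(265))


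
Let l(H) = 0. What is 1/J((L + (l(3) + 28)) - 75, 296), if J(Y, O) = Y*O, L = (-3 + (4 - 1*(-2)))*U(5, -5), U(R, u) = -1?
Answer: -1/14800 ≈ -6.7568e-5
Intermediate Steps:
L = -3 (L = (-3 + (4 - 1*(-2)))*(-1) = (-3 + (4 + 2))*(-1) = (-3 + 6)*(-1) = 3*(-1) = -3)
J(Y, O) = O*Y
1/J((L + (l(3) + 28)) - 75, 296) = 1/(296*((-3 + (0 + 28)) - 75)) = 1/(296*((-3 + 28) - 75)) = 1/(296*(25 - 75)) = 1/(296*(-50)) = 1/(-14800) = -1/14800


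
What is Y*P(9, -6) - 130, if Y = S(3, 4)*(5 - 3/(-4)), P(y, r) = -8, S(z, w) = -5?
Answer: 100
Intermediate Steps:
Y = -115/4 (Y = -5*(5 - 3/(-4)) = -5*(5 - 3*(-¼)) = -5*(5 + ¾) = -5*23/4 = -115/4 ≈ -28.750)
Y*P(9, -6) - 130 = -115/4*(-8) - 130 = 230 - 130 = 100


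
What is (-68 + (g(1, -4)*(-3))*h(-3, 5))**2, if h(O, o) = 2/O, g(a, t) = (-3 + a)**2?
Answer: 3600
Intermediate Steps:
(-68 + (g(1, -4)*(-3))*h(-3, 5))**2 = (-68 + ((-3 + 1)**2*(-3))*(2/(-3)))**2 = (-68 + ((-2)**2*(-3))*(2*(-1/3)))**2 = (-68 + (4*(-3))*(-2/3))**2 = (-68 - 12*(-2/3))**2 = (-68 + 8)**2 = (-60)**2 = 3600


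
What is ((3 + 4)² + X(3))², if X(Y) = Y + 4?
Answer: 3136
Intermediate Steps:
X(Y) = 4 + Y
((3 + 4)² + X(3))² = ((3 + 4)² + (4 + 3))² = (7² + 7)² = (49 + 7)² = 56² = 3136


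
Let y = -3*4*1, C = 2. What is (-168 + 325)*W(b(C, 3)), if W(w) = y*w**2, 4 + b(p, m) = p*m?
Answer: -7536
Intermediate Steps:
y = -12 (y = -12*1 = -12)
b(p, m) = -4 + m*p (b(p, m) = -4 + p*m = -4 + m*p)
W(w) = -12*w**2
(-168 + 325)*W(b(C, 3)) = (-168 + 325)*(-12*(-4 + 3*2)**2) = 157*(-12*(-4 + 6)**2) = 157*(-12*2**2) = 157*(-12*4) = 157*(-48) = -7536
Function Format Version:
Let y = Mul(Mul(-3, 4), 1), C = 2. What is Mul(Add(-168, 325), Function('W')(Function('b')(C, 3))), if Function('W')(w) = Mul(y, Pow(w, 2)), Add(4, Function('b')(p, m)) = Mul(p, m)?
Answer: -7536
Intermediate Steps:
y = -12 (y = Mul(-12, 1) = -12)
Function('b')(p, m) = Add(-4, Mul(m, p)) (Function('b')(p, m) = Add(-4, Mul(p, m)) = Add(-4, Mul(m, p)))
Function('W')(w) = Mul(-12, Pow(w, 2))
Mul(Add(-168, 325), Function('W')(Function('b')(C, 3))) = Mul(Add(-168, 325), Mul(-12, Pow(Add(-4, Mul(3, 2)), 2))) = Mul(157, Mul(-12, Pow(Add(-4, 6), 2))) = Mul(157, Mul(-12, Pow(2, 2))) = Mul(157, Mul(-12, 4)) = Mul(157, -48) = -7536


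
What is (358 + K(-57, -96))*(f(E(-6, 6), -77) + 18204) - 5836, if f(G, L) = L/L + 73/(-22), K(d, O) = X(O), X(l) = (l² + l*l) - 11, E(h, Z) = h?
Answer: 7519678031/22 ≈ 3.4180e+8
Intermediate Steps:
X(l) = -11 + 2*l² (X(l) = (l² + l²) - 11 = 2*l² - 11 = -11 + 2*l²)
K(d, O) = -11 + 2*O²
f(G, L) = -51/22 (f(G, L) = 1 + 73*(-1/22) = 1 - 73/22 = -51/22)
(358 + K(-57, -96))*(f(E(-6, 6), -77) + 18204) - 5836 = (358 + (-11 + 2*(-96)²))*(-51/22 + 18204) - 5836 = (358 + (-11 + 2*9216))*(400437/22) - 5836 = (358 + (-11 + 18432))*(400437/22) - 5836 = (358 + 18421)*(400437/22) - 5836 = 18779*(400437/22) - 5836 = 7519806423/22 - 5836 = 7519678031/22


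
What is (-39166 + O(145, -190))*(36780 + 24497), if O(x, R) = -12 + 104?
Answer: -2394337498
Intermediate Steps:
O(x, R) = 92
(-39166 + O(145, -190))*(36780 + 24497) = (-39166 + 92)*(36780 + 24497) = -39074*61277 = -2394337498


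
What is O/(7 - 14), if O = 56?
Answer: -8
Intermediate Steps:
O/(7 - 14) = 56/(7 - 14) = 56/(-7) = -⅐*56 = -8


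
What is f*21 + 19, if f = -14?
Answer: -275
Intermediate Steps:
f*21 + 19 = -14*21 + 19 = -294 + 19 = -275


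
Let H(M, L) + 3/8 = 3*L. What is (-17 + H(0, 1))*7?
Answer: -805/8 ≈ -100.63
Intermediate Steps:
H(M, L) = -3/8 + 3*L
(-17 + H(0, 1))*7 = (-17 + (-3/8 + 3*1))*7 = (-17 + (-3/8 + 3))*7 = (-17 + 21/8)*7 = -115/8*7 = -805/8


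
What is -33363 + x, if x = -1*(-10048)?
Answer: -23315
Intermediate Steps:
x = 10048
-33363 + x = -33363 + 10048 = -23315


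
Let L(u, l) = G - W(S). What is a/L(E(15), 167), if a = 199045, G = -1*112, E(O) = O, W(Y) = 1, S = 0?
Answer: -199045/113 ≈ -1761.5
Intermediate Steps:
G = -112
L(u, l) = -113 (L(u, l) = -112 - 1*1 = -112 - 1 = -113)
a/L(E(15), 167) = 199045/(-113) = 199045*(-1/113) = -199045/113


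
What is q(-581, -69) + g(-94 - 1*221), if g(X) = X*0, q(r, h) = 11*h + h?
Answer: -828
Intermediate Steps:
q(r, h) = 12*h
g(X) = 0
q(-581, -69) + g(-94 - 1*221) = 12*(-69) + 0 = -828 + 0 = -828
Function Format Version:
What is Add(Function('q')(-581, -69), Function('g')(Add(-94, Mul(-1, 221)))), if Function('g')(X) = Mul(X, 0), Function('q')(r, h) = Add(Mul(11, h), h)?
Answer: -828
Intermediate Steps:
Function('q')(r, h) = Mul(12, h)
Function('g')(X) = 0
Add(Function('q')(-581, -69), Function('g')(Add(-94, Mul(-1, 221)))) = Add(Mul(12, -69), 0) = Add(-828, 0) = -828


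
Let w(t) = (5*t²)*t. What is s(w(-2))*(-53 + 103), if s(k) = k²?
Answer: 80000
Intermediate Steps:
w(t) = 5*t³
s(w(-2))*(-53 + 103) = (5*(-2)³)²*(-53 + 103) = (5*(-8))²*50 = (-40)²*50 = 1600*50 = 80000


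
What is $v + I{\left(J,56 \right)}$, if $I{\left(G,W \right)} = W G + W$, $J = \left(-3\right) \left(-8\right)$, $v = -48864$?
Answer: $-47464$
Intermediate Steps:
$J = 24$
$I{\left(G,W \right)} = W + G W$ ($I{\left(G,W \right)} = G W + W = W + G W$)
$v + I{\left(J,56 \right)} = -48864 + 56 \left(1 + 24\right) = -48864 + 56 \cdot 25 = -48864 + 1400 = -47464$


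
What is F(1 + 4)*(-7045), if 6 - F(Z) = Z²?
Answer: 133855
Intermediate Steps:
F(Z) = 6 - Z²
F(1 + 4)*(-7045) = (6 - (1 + 4)²)*(-7045) = (6 - 1*5²)*(-7045) = (6 - 1*25)*(-7045) = (6 - 25)*(-7045) = -19*(-7045) = 133855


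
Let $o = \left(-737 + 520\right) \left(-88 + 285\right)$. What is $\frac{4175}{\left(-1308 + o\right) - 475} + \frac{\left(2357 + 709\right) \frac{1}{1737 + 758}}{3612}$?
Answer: $- \frac{446289457}{4777615620} \approx -0.093413$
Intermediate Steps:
$o = -42749$ ($o = \left(-217\right) 197 = -42749$)
$\frac{4175}{\left(-1308 + o\right) - 475} + \frac{\left(2357 + 709\right) \frac{1}{1737 + 758}}{3612} = \frac{4175}{\left(-1308 - 42749\right) - 475} + \frac{\left(2357 + 709\right) \frac{1}{1737 + 758}}{3612} = \frac{4175}{-44057 - 475} + \frac{3066}{2495} \cdot \frac{1}{3612} = \frac{4175}{-44532} + 3066 \cdot \frac{1}{2495} \cdot \frac{1}{3612} = 4175 \left(- \frac{1}{44532}\right) + \frac{3066}{2495} \cdot \frac{1}{3612} = - \frac{4175}{44532} + \frac{73}{214570} = - \frac{446289457}{4777615620}$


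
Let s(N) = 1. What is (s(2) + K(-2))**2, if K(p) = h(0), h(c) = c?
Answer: 1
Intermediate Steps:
K(p) = 0
(s(2) + K(-2))**2 = (1 + 0)**2 = 1**2 = 1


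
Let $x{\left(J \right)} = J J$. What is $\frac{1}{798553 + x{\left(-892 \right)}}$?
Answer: $\frac{1}{1594217} \approx 6.2727 \cdot 10^{-7}$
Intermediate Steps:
$x{\left(J \right)} = J^{2}$
$\frac{1}{798553 + x{\left(-892 \right)}} = \frac{1}{798553 + \left(-892\right)^{2}} = \frac{1}{798553 + 795664} = \frac{1}{1594217}$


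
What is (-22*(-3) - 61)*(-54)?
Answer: -270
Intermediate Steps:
(-22*(-3) - 61)*(-54) = (66 - 61)*(-54) = 5*(-54) = -270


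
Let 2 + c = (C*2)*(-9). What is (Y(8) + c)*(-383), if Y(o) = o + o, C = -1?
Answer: -12256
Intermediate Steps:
c = 16 (c = -2 - 1*2*(-9) = -2 - 2*(-9) = -2 + 18 = 16)
Y(o) = 2*o
(Y(8) + c)*(-383) = (2*8 + 16)*(-383) = (16 + 16)*(-383) = 32*(-383) = -12256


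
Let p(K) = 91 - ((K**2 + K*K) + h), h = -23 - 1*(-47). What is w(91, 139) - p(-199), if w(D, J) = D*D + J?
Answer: 87555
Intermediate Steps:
h = 24 (h = -23 + 47 = 24)
w(D, J) = J + D**2 (w(D, J) = D**2 + J = J + D**2)
p(K) = 67 - 2*K**2 (p(K) = 91 - ((K**2 + K*K) + 24) = 91 - ((K**2 + K**2) + 24) = 91 - (2*K**2 + 24) = 91 - (24 + 2*K**2) = 91 + (-24 - 2*K**2) = 67 - 2*K**2)
w(91, 139) - p(-199) = (139 + 91**2) - (67 - 2*(-199)**2) = (139 + 8281) - (67 - 2*39601) = 8420 - (67 - 79202) = 8420 - 1*(-79135) = 8420 + 79135 = 87555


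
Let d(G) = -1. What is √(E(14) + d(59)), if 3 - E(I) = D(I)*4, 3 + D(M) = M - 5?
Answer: I*√22 ≈ 4.6904*I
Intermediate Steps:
D(M) = -8 + M (D(M) = -3 + (M - 5) = -3 + (-5 + M) = -8 + M)
E(I) = 35 - 4*I (E(I) = 3 - (-8 + I)*4 = 3 - (-32 + 4*I) = 3 + (32 - 4*I) = 35 - 4*I)
√(E(14) + d(59)) = √((35 - 4*14) - 1) = √((35 - 56) - 1) = √(-21 - 1) = √(-22) = I*√22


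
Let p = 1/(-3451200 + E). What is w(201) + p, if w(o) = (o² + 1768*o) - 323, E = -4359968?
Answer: 3088895140927/7811168 ≈ 3.9545e+5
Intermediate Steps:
p = -1/7811168 (p = 1/(-3451200 - 4359968) = 1/(-7811168) = -1/7811168 ≈ -1.2802e-7)
w(o) = -323 + o² + 1768*o
w(201) + p = (-323 + 201² + 1768*201) - 1/7811168 = (-323 + 40401 + 355368) - 1/7811168 = 395446 - 1/7811168 = 3088895140927/7811168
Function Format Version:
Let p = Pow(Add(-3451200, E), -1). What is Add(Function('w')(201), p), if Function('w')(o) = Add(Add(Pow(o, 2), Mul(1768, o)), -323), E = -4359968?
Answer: Rational(3088895140927, 7811168) ≈ 3.9545e+5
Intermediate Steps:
p = Rational(-1, 7811168) (p = Pow(Add(-3451200, -4359968), -1) = Pow(-7811168, -1) = Rational(-1, 7811168) ≈ -1.2802e-7)
Function('w')(o) = Add(-323, Pow(o, 2), Mul(1768, o))
Add(Function('w')(201), p) = Add(Add(-323, Pow(201, 2), Mul(1768, 201)), Rational(-1, 7811168)) = Add(Add(-323, 40401, 355368), Rational(-1, 7811168)) = Add(395446, Rational(-1, 7811168)) = Rational(3088895140927, 7811168)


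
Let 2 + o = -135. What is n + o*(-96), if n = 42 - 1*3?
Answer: 13191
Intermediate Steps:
n = 39 (n = 42 - 3 = 39)
o = -137 (o = -2 - 135 = -137)
n + o*(-96) = 39 - 137*(-96) = 39 + 13152 = 13191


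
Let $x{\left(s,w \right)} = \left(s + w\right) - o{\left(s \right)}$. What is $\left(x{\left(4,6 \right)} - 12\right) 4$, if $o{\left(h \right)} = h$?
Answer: $-24$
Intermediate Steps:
$x{\left(s,w \right)} = w$ ($x{\left(s,w \right)} = \left(s + w\right) - s = w$)
$\left(x{\left(4,6 \right)} - 12\right) 4 = \left(6 - 12\right) 4 = \left(-6\right) 4 = -24$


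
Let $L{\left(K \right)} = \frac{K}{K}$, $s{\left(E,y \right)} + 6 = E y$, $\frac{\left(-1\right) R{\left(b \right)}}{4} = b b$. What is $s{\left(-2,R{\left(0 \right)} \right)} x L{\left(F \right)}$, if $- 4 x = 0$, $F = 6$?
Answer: $0$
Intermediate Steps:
$x = 0$ ($x = \left(- \frac{1}{4}\right) 0 = 0$)
$R{\left(b \right)} = - 4 b^{2}$ ($R{\left(b \right)} = - 4 b b = - 4 b^{2}$)
$s{\left(E,y \right)} = -6 + E y$
$L{\left(K \right)} = 1$
$s{\left(-2,R{\left(0 \right)} \right)} x L{\left(F \right)} = \left(-6 - 2 \left(- 4 \cdot 0^{2}\right)\right) 0 \cdot 1 = \left(-6 - 2 \left(\left(-4\right) 0\right)\right) 0 \cdot 1 = \left(-6 - 0\right) 0 \cdot 1 = \left(-6 + 0\right) 0 \cdot 1 = \left(-6\right) 0 \cdot 1 = 0 \cdot 1 = 0$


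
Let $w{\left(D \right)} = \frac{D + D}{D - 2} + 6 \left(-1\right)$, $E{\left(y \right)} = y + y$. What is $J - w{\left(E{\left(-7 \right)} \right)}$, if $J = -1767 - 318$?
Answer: $- \frac{8323}{4} \approx -2080.8$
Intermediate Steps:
$E{\left(y \right)} = 2 y$
$w{\left(D \right)} = -6 + \frac{2 D}{-2 + D}$ ($w{\left(D \right)} = \frac{2 D}{-2 + D} - 6 = -6 + \frac{2 D}{-2 + D}$)
$J = -2085$ ($J = -1767 - 318 = -2085$)
$J - w{\left(E{\left(-7 \right)} \right)} = -2085 - \frac{4 \left(3 - 2 \left(-7\right)\right)}{-2 + 2 \left(-7\right)} = -2085 - \frac{4 \left(3 - -14\right)}{-2 - 14} = -2085 - \frac{4 \left(3 + 14\right)}{-16} = -2085 - 4 \left(- \frac{1}{16}\right) 17 = -2085 - - \frac{17}{4} = -2085 + \frac{17}{4} = - \frac{8323}{4}$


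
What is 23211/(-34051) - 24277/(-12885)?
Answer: 527582392/438747135 ≈ 1.2025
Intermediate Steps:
23211/(-34051) - 24277/(-12885) = 23211*(-1/34051) - 24277*(-1/12885) = -23211/34051 + 24277/12885 = 527582392/438747135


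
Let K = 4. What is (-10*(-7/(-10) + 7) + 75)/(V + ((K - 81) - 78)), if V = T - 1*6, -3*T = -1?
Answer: 3/241 ≈ 0.012448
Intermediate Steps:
T = ⅓ (T = -⅓*(-1) = ⅓ ≈ 0.33333)
V = -17/3 (V = ⅓ - 1*6 = ⅓ - 6 = -17/3 ≈ -5.6667)
(-10*(-7/(-10) + 7) + 75)/(V + ((K - 81) - 78)) = (-10*(-7/(-10) + 7) + 75)/(-17/3 + ((4 - 81) - 78)) = (-10*(-7*(-⅒) + 7) + 75)/(-17/3 + (-77 - 78)) = (-10*(7/10 + 7) + 75)/(-17/3 - 155) = (-10*77/10 + 75)/(-482/3) = (-77 + 75)*(-3/482) = -2*(-3/482) = 3/241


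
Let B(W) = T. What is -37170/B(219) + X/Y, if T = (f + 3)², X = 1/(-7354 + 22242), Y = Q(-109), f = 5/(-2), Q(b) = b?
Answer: -241276714561/1622792 ≈ -1.4868e+5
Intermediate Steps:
f = -5/2 (f = 5*(-½) = -5/2 ≈ -2.5000)
Y = -109
X = 1/14888 ≈ 6.7168e-5
T = ¼ (T = (-5/2 + 3)² = (½)² = ¼ ≈ 0.25000)
B(W) = ¼
-37170/B(219) + X/Y = -37170/¼ + (1/14888)/(-109) = -37170*4 + (1/14888)*(-1/109) = -148680 - 1/1622792 = -241276714561/1622792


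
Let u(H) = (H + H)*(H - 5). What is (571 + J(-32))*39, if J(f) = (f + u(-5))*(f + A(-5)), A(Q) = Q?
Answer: -75855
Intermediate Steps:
u(H) = 2*H*(-5 + H) (u(H) = (2*H)*(-5 + H) = 2*H*(-5 + H))
J(f) = (-5 + f)*(100 + f) (J(f) = (f + 2*(-5)*(-5 - 5))*(f - 5) = (f + 2*(-5)*(-10))*(-5 + f) = (f + 100)*(-5 + f) = (100 + f)*(-5 + f) = (-5 + f)*(100 + f))
(571 + J(-32))*39 = (571 + (-500 + (-32)**2 + 95*(-32)))*39 = (571 + (-500 + 1024 - 3040))*39 = (571 - 2516)*39 = -1945*39 = -75855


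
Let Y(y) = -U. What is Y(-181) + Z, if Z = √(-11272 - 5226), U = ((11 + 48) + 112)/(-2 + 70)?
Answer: -171/68 + I*√16498 ≈ -2.5147 + 128.44*I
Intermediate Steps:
U = 171/68 (U = (59 + 112)/68 = 171*(1/68) = 171/68 ≈ 2.5147)
Z = I*√16498 (Z = √(-16498) = I*√16498 ≈ 128.44*I)
Y(y) = -171/68 (Y(y) = -1*171/68 = -171/68)
Y(-181) + Z = -171/68 + I*√16498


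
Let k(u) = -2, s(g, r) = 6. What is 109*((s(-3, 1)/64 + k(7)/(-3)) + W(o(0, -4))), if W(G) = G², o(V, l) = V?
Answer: 7957/96 ≈ 82.885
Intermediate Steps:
109*((s(-3, 1)/64 + k(7)/(-3)) + W(o(0, -4))) = 109*((6/64 - 2/(-3)) + 0²) = 109*((6*(1/64) - 2*(-⅓)) + 0) = 109*((3/32 + ⅔) + 0) = 109*(73/96 + 0) = 109*(73/96) = 7957/96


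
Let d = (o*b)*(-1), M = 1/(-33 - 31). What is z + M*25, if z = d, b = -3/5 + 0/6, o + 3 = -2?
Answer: -217/64 ≈ -3.3906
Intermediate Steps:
M = -1/64 (M = 1/(-64) = -1/64 ≈ -0.015625)
o = -5 (o = -3 - 2 = -5)
b = -⅗ (b = -3*⅕ + 0*(⅙) = -⅗ + 0 = -⅗ ≈ -0.60000)
d = -3 (d = -5*(-⅗)*(-1) = 3*(-1) = -3)
z = -3
z + M*25 = -3 - 1/64*25 = -3 - 25/64 = -217/64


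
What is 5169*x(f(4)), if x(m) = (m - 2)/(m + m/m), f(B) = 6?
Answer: 20676/7 ≈ 2953.7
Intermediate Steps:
x(m) = (-2 + m)/(1 + m) (x(m) = (-2 + m)/(m + 1) = (-2 + m)/(1 + m))
5169*x(f(4)) = 5169*((-2 + 6)/(1 + 6)) = 5169*(4/7) = 20676/7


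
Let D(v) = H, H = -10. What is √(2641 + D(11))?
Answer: √2631 ≈ 51.293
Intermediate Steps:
D(v) = -10
√(2641 + D(11)) = √(2641 - 10) = √2631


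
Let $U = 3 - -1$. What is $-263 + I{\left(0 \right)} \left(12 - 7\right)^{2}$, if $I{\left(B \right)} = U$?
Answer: $-163$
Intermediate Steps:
$U = 4$ ($U = 3 + 1 = 4$)
$I{\left(B \right)} = 4$
$-263 + I{\left(0 \right)} \left(12 - 7\right)^{2} = -263 + 4 \left(12 - 7\right)^{2} = -263 + 4 \cdot 5^{2} = -263 + 4 \cdot 25 = -263 + 100 = -163$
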